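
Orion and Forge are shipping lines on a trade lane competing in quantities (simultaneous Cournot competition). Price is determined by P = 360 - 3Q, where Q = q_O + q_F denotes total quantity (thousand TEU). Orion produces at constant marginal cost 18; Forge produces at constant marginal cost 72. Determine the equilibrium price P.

150

Orion's profit: π_O = (360 - 3Q)q_O - (18q_O). Setting ∂π_O/∂q_O = 0: 342 - 6q_O - 3(q_F) = 0.
Forge's profit: π_F = (360 - 3Q)q_F - (72q_F). Setting ∂π_F/∂q_F = 0: 288 - 6q_F - 3(q_O) = 0.
Rearranging gives the reaction functions q_O = (342 - 3q_F)/6 and q_F = (288 - 3q_O)/6.
Substituting one into the other gives q_O = 44 and q_F = 26.
Total output Q = 70, so price P = 360 - 3·70 = 150.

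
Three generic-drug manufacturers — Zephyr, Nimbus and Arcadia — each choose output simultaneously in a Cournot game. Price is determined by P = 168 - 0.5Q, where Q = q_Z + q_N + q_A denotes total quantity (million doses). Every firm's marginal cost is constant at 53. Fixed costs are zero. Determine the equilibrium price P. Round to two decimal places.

A representative firm's profit is π_i = q_i(168 - 0.5Q) - 53q_i.
First-order condition (treating rivals' output as given): 115 - q_i - (1/2)·Σ_{j≠i} q_j = 0.
By symmetry each firm produces the same amount; substituting Σ_{j≠i} q_j = 2q_i yields q_i = 115/2.
Total output Q = 345/2, so price P = 168 - (1/2)·(345/2) = 327/4.

81.75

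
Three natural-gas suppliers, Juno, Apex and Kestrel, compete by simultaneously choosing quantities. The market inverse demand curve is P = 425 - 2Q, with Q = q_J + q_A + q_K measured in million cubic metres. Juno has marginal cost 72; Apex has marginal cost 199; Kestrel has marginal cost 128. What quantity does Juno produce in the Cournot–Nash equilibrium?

Juno's profit: π_J = (425 - 2Q)q_J - (72q_J). Setting ∂π_J/∂q_J = 0: 353 - 4q_J - 2(q_A + q_K) = 0.
Apex's profit: π_A = (425 - 2Q)q_A - (199q_A). Setting ∂π_A/∂q_A = 0: 226 - 4q_A - 2(q_J + q_K) = 0.
Kestrel's profit: π_K = (425 - 2Q)q_K - (128q_K). Setting ∂π_K/∂q_K = 0: 297 - 4q_K - 2(q_J + q_A) = 0.
Adding the 3 first-order conditions: 876 − 8Q = 0, so Q = 219/2.
Back-substituting: q_J = (353 − 219)/2 = 67, q_A = (226 − 219)/2 = 7/2, q_K = (297 − 219)/2 = 39.

67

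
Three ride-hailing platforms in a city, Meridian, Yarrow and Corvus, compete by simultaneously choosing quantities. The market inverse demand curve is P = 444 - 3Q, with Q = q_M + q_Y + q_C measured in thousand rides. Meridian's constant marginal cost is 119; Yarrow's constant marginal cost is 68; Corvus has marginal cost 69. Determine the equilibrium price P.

Meridian's profit: π_M = (444 - 3Q)q_M - (119q_M). Setting ∂π_M/∂q_M = 0: 325 - 6q_M - 3(q_Y + q_C) = 0.
Yarrow's profit: π_Y = (444 - 3Q)q_Y - (68q_Y). Setting ∂π_Y/∂q_Y = 0: 376 - 6q_Y - 3(q_M + q_C) = 0.
Corvus's profit: π_C = (444 - 3Q)q_C - (69q_C). Setting ∂π_C/∂q_C = 0: 375 - 6q_C - 3(q_M + q_Y) = 0.
Summing all 3 equations gives 1076 − 12Q = 0, hence Q = 269/3.
Back-substituting: q_M = (325 − 269)/3 = 56/3, q_Y = (376 − 269)/3 = 107/3, q_C = (375 − 269)/3 = 106/3.
Total output Q = 269/3, so price P = 444 - 3·(269/3) = 175.

175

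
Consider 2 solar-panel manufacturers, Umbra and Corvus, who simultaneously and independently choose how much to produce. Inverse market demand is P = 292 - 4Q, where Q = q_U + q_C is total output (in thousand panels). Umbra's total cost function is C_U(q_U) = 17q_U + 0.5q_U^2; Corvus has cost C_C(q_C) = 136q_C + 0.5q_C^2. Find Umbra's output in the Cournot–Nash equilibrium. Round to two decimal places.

Umbra's profit: π_U = (292 - 4Q)q_U - (17q_U + (1/2)q_U²). Setting ∂π_U/∂q_U = 0: 275 - 9q_U - 4(q_C) = 0.
Corvus's profit: π_C = (292 - 4Q)q_C - (136q_C + (1/2)q_C²). Setting ∂π_C/∂q_C = 0: 156 - 9q_C - 4(q_U) = 0.
So q_U = (275 - 4q_C)/9 and q_C = (156 - 4q_U)/9.
Solving the pair: q_U = 1851/65, q_C = 304/65.

28.48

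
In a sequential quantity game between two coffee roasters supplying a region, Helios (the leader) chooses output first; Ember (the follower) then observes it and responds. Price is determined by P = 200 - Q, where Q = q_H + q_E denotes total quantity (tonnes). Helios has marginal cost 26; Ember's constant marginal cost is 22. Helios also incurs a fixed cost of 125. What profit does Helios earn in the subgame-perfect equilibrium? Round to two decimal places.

The follower Ember best-responds to any q_H: π_E = (200 - Q)q_E - 22q_E.
∂π_E/∂q_E = 178 - q_H - 2q_E = 0 gives the reaction function q_E = (178 - q_H)/2.
Helios substitutes q_E(q_H) into its own profit: π_H = q_H(200 - q_H - (178 - q_H)/2) - 26q_H = (111 - (1/2)q_H)q_H - 26q_H.
The leader's first-order condition 85 - q_H = 0 yields q_H = 85.
Then q_E = (178 - 85)/2 = 93/2.
Price P = 200 - 263/2 = 137/2.
Helios's profit: (137/2 - 26)·85 - 125 = 3487.5000.

3487.50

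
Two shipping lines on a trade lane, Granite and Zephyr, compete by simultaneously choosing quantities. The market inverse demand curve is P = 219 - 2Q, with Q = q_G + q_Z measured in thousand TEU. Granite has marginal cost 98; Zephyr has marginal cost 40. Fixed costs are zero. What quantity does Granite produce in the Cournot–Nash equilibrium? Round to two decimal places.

10.50

Granite's profit: π_G = (219 - 2Q)q_G - (98q_G). Setting ∂π_G/∂q_G = 0: 121 - 4q_G - 2(q_Z) = 0.
Zephyr's profit: π_Z = (219 - 2Q)q_Z - (40q_Z). Setting ∂π_Z/∂q_Z = 0: 179 - 4q_Z - 2(q_G) = 0.
Rearranging gives the reaction functions q_G = (121 - 2q_Z)/4 and q_Z = (179 - 2q_G)/4.
Solving the pair: q_G = 21/2, q_Z = 79/2.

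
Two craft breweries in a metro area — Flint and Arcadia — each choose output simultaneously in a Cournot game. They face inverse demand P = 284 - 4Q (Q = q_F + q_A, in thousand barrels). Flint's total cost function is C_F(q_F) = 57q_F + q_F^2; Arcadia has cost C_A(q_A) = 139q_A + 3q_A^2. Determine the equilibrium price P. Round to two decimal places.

Flint's profit: π_F = (284 - 4Q)q_F - (57q_F + q_F²). Setting ∂π_F/∂q_F = 0: 227 - 10q_F - 4(q_A) = 0.
Arcadia's profit: π_A = (284 - 4Q)q_A - (139q_A + 3q_A²). Setting ∂π_A/∂q_A = 0: 145 - 14q_A - 4(q_F) = 0.
Best responses: q_F = (227 - 4q_A)/10, q_A = (145 - 4q_F)/14.
Solving the pair: q_F = 1299/62, q_A = 271/62.
Total output Q = 785/31, so price P = 284 - 4·(785/31) = 182.7097.

182.71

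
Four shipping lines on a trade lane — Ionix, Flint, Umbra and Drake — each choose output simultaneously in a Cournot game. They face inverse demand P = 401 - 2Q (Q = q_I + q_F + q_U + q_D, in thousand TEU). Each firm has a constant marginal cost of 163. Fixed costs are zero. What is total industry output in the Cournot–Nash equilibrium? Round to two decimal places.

A representative firm's profit is π_i = q_i(401 - 2Q) - 163q_i.
First-order condition (treating rivals' output as given): 238 - 4q_i - 2·Σ_{j≠i} q_j = 0.
By symmetry each firm produces the same amount; substituting Σ_{j≠i} q_j = 3q_i yields q_i = 238/10 = 119/5.
Total output Q = 119/5 + 119/5 + 119/5 + 119/5 = 476/5.

95.20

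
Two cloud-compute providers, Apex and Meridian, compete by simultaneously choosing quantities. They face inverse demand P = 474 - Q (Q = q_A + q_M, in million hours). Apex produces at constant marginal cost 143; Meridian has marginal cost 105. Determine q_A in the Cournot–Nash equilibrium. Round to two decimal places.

Apex's profit: π_A = (474 - Q)q_A - (143q_A). Setting ∂π_A/∂q_A = 0: 331 - 2q_A - (q_M) = 0.
Meridian's profit: π_M = (474 - Q)q_M - (105q_M). Setting ∂π_M/∂q_M = 0: 369 - 2q_M - (q_A) = 0.
So q_A = (331 - q_M)/2 and q_M = (369 - q_A)/2.
Substituting one into the other gives q_A = 293/3 and q_M = 407/3.

97.67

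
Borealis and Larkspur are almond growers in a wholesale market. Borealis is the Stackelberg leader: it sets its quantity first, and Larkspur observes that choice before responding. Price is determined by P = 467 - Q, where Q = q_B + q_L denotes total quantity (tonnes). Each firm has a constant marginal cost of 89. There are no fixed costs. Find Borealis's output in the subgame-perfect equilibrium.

189

Solve by backward induction. Given q_B, the follower Larkspur maximises π_L = (467 - q_B - q_L)q_L - 89q_L.
∂π_L/∂q_L = 378 - q_B - 2q_L = 0 gives the reaction function q_L = (378 - q_B)/2.
Borealis substitutes q_L(q_B) into its own profit: π_B = q_B(467 - q_B - (378 - q_B)/2) - 89q_B = (278 - (1/2)q_B)q_B - 89q_B.
Maximising: ∂π_B/∂q_B = 189 - q_B = 0, giving q_B = 189.
Then q_L = (378 - 189)/2 = 189/2.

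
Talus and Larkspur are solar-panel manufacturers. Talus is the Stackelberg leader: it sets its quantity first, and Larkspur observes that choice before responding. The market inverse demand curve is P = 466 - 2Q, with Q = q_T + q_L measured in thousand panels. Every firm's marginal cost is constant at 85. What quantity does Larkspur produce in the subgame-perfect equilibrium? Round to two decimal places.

Solve by backward induction. Given q_T, the follower Larkspur maximises π_L = (466 - 2q_T - 2q_L)q_L - 85q_L.
∂π_L/∂q_L = 381 - 2q_T - 4q_L = 0 gives the reaction function q_L = (381 - 2q_T)/4.
The leader anticipates this reaction. Substituting into P = 466 - 2Q gives P = 551/2 - q_T, so π_T = (551/2 - q_T)q_T - 85q_T.
Leader FOC: 381/2 - 2q_T = 0, so q_T = 381/4.
Then q_L = (381 - 2·(381/4))/4 = 381/8.

47.63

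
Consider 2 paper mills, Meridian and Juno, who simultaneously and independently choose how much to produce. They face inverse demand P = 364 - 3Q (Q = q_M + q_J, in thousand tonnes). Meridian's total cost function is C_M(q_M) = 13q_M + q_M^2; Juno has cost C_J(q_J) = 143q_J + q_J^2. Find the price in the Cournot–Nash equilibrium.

Meridian's profit: π_M = (364 - 3Q)q_M - (13q_M + q_M²). Setting ∂π_M/∂q_M = 0: 351 - 8q_M - 3(q_J) = 0.
Juno's profit: π_J = (364 - 3Q)q_J - (143q_J + q_J²). Setting ∂π_J/∂q_J = 0: 221 - 8q_J - 3(q_M) = 0.
Rearranging gives the reaction functions q_M = (351 - 3q_J)/8 and q_J = (221 - 3q_M)/8.
Solving the pair: q_M = 39, q_J = 13.
Total output Q = 52, so price P = 364 - 3·52 = 208.

208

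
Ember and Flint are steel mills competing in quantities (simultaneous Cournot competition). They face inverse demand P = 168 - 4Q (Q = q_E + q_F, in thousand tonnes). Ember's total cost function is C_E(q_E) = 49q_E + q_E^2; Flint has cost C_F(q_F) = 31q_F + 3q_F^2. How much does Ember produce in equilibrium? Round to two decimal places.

Ember's profit: π_E = (168 - 4Q)q_E - (49q_E + q_E²). Setting ∂π_E/∂q_E = 0: 119 - 10q_E - 4(q_F) = 0.
Flint's profit: π_F = (168 - 4Q)q_F - (31q_F + 3q_F²). Setting ∂π_F/∂q_F = 0: 137 - 14q_F - 4(q_E) = 0.
Best responses: q_E = (119 - 4q_F)/10, q_F = (137 - 4q_E)/14.
Substituting one into the other gives q_E = 559/62 and q_F = 447/62.

9.02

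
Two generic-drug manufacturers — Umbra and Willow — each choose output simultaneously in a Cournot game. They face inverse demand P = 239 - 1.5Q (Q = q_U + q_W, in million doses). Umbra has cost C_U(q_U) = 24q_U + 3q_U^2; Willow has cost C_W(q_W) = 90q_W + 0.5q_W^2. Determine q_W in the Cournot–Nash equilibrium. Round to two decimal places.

Umbra's profit: π_U = (239 - 1.5Q)q_U - (24q_U + 3q_U²). Setting ∂π_U/∂q_U = 0: 215 - 9q_U - (3/2)(q_W) = 0.
Willow's first-order condition: 149 - 4q_W - (3/2)(q_U) = 0.
So q_U = (215 - (3/2)q_W)/9 and q_W = (149 - (3/2)q_U)/4.
Solving the pair: q_U = 18.8593, q_W = 1358/45.

30.18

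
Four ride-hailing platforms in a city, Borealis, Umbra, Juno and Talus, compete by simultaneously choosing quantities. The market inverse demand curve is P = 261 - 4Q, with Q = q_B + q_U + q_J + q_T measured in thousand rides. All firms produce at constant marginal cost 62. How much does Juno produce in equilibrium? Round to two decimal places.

A representative firm's profit is π_i = q_i(261 - 4Q) - 62q_i.
Setting ∂π_i/∂q_i = 0 with rivals' quantities fixed: 199 - 8q_i - 4·Σ_{j≠i} q_j = 0.
By symmetry each firm produces the same amount; substituting Σ_{j≠i} q_j = 3q_i yields q_i = 199/20.

9.95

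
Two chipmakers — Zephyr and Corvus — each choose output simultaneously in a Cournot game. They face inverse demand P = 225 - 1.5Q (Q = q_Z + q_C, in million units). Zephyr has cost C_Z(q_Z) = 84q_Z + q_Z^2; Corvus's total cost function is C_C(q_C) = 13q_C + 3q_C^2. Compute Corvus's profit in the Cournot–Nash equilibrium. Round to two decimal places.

Zephyr's profit: π_Z = (225 - 1.5Q)q_Z - (84q_Z + q_Z²). Setting ∂π_Z/∂q_Z = 0: 141 - 5q_Z - (3/2)(q_C) = 0.
Corvus's profit: π_C = (225 - 1.5Q)q_C - (13q_C + 3q_C²). Setting ∂π_C/∂q_C = 0: 212 - 9q_C - (3/2)(q_Z) = 0.
So q_Z = (141 - (3/2)q_C)/5 and q_C = (212 - (3/2)q_Z)/9.
Substituting one into the other gives q_Z = 1268/57 and q_C = 19.8480.
Price P = 225 - (3/2)·42.0936 = 161.8596.
Corvus's profit: 161.8596·19.8480 - 13·19.8480 - 3·19.8480² = 1772.7356.

1772.74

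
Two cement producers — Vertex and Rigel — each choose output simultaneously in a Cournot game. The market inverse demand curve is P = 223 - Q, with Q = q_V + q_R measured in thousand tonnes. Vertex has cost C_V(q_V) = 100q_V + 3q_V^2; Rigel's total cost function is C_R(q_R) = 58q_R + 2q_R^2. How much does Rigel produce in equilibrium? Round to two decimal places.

Vertex's profit: π_V = (223 - Q)q_V - (100q_V + 3q_V²). Setting ∂π_V/∂q_V = 0: 123 - 8q_V - (q_R) = 0.
Rigel's profit: π_R = (223 - Q)q_R - (58q_R + 2q_R²). Setting ∂π_R/∂q_R = 0: 165 - 6q_R - (q_V) = 0.
Best responses: q_V = (123 - q_R)/8, q_R = (165 - q_V)/6.
Substituting one into the other gives q_V = 573/47 and q_R = 1197/47.

25.47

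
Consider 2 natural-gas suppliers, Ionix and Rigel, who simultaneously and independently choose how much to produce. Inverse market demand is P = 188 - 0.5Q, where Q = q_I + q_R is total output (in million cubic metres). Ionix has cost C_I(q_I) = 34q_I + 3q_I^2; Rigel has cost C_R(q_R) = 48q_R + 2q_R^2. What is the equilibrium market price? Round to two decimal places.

164.94

Ionix's profit: π_I = (188 - 0.5Q)q_I - (34q_I + 3q_I²). Setting ∂π_I/∂q_I = 0: 154 - 7q_I - (1/2)(q_R) = 0.
Rigel's first-order condition: 140 - 5q_R - (1/2)(q_I) = 0.
Best responses: q_I = (154 - (1/2)q_R)/7, q_R = (140 - (1/2)q_I)/5.
Substituting one into the other gives q_I = 20.1439 and q_R = 25.9856.
Total output Q = 46.1295, so price P = 188 - (1/2)·46.1295 = 164.9353.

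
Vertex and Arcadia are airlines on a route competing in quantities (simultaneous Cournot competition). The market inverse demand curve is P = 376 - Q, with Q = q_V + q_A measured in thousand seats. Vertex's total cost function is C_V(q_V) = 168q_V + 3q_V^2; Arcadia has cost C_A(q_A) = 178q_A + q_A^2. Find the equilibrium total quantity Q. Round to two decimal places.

64.84

Vertex's profit: π_V = (376 - Q)q_V - (168q_V + 3q_V²). Setting ∂π_V/∂q_V = 0: 208 - 8q_V - (q_A) = 0.
Arcadia's first-order condition: 198 - 4q_A - (q_V) = 0.
Rearranging gives the reaction functions q_V = (208 - q_A)/8 and q_A = (198 - q_V)/4.
Substituting one into the other gives q_V = 634/31 and q_A = 1376/31.
Total output Q = 634/31 + 1376/31 = 64.8387.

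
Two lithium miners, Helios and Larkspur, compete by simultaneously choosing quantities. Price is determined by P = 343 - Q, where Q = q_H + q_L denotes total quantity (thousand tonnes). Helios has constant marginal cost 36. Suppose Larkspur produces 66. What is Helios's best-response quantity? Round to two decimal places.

With the rival's output fixed at 66, Helios's profit is π_H = (343 - 66 - q_H)q_H - (36q_H) = (277 - q_H)q_H - (36q_H).
∂π_H/∂q_H = 241 - 2q_H = 0, so q_H = 241/2.

120.50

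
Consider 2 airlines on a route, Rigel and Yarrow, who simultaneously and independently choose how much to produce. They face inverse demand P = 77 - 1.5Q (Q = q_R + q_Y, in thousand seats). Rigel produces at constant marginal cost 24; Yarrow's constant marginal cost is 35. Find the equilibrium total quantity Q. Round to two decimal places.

Rigel's profit: π_R = (77 - 1.5Q)q_R - (24q_R). Setting ∂π_R/∂q_R = 0: 53 - 3q_R - (3/2)(q_Y) = 0.
Yarrow's profit: π_Y = (77 - 1.5Q)q_Y - (35q_Y). Setting ∂π_Y/∂q_Y = 0: 42 - 3q_Y - (3/2)(q_R) = 0.
So q_R = (53 - (3/2)q_Y)/3 and q_Y = (42 - (3/2)q_R)/3.
Substituting one into the other gives q_R = 128/9 and q_Y = 62/9.
Total output Q = 128/9 + 62/9 = 190/9.

21.11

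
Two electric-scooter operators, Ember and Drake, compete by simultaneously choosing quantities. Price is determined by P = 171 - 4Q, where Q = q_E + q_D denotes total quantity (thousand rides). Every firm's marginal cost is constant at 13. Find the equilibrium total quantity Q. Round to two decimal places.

Each firm earns π_i = (171 - 4Q)q_i - 13q_i.
Setting ∂π_i/∂q_i = 0 with rivals' quantities fixed: 158 - 8q_i - 4q_j = 0.
By symmetry each firm produces the same amount; substituting q_j = q_i yields q_i = 158/12 = 79/6.
Total output Q = 79/6 + 79/6 = 79/3.

26.33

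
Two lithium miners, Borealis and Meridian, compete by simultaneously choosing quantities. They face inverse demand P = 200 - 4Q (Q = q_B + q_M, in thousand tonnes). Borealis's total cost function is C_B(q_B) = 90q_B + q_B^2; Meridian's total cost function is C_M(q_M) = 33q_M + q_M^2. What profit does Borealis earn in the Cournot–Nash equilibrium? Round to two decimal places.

Borealis's profit: π_B = (200 - 4Q)q_B - (90q_B + q_B²). Setting ∂π_B/∂q_B = 0: 110 - 10q_B - 4(q_M) = 0.
Meridian's profit: π_M = (200 - 4Q)q_M - (33q_M + q_M²). Setting ∂π_M/∂q_M = 0: 167 - 10q_M - 4(q_B) = 0.
Best responses: q_B = (110 - 4q_M)/10, q_M = (167 - 4q_B)/10.
Solving the pair: q_B = 36/7, q_M = 205/14.
Price P = 200 - 4·(277/14) = 846/7.
Borealis's profit: (846/7)·(36/7) - 90·(36/7) - (36/7)² = 132.2449.

132.24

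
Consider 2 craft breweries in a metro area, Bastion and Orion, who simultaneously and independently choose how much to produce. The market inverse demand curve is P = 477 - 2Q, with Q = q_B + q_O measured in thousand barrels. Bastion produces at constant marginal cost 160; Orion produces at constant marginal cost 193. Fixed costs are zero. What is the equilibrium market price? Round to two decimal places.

276.67

Bastion's profit: π_B = (477 - 2Q)q_B - (160q_B). Setting ∂π_B/∂q_B = 0: 317 - 4q_B - 2(q_O) = 0.
Orion's profit: π_O = (477 - 2Q)q_O - (193q_O). Setting ∂π_O/∂q_O = 0: 284 - 4q_O - 2(q_B) = 0.
So q_B = (317 - 2q_O)/4 and q_O = (284 - 2q_B)/4.
Solving the pair: q_B = 175/3, q_O = 251/6.
Total output Q = 601/6, so price P = 477 - 2·(601/6) = 830/3.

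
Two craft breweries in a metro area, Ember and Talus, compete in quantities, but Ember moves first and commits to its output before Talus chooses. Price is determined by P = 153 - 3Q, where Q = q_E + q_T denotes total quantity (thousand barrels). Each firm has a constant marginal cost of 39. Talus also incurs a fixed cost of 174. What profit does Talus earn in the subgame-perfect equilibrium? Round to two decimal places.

96.75

Solve by backward induction. Given q_E, the follower Talus maximises π_T = (153 - 3q_E - 3q_T)q_T - 39q_T.
Setting the follower's marginal profit to zero, 114 - 3q_E - 6q_T = 0, i.e. q_T = (114 - 3q_E)/6.
Ember substitutes q_T(q_E) into its own profit: π_E = q_E(153 - 3q_E - (114 - 3q_E)/2) - 39q_E = (96 - (3/2)q_E)q_E - 39q_E.
Leader FOC: 57 - 3q_E = 0, so q_E = 19.
Then q_T = (114 - 3·19)/6 = 19/2.
Price P = 153 - 3·(57/2) = 135/2.
Talus's profit: (135/2 - 39)·(19/2) - 174 = 387/4.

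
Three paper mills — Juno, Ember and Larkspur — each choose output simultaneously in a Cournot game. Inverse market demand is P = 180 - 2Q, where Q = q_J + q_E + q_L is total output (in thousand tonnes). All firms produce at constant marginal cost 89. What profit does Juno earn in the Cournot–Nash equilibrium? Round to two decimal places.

Each firm earns π_i = (180 - 2Q)q_i - 89q_i.
Setting ∂π_i/∂q_i = 0 with rivals' quantities fixed: 91 - 4q_i - 2·Σ_{j≠i} q_j = 0.
With identical firms every q_j equals q_i, so Σ_{j≠i} q_j = 2q_i and 91 = 8q_i, giving q_i = 91/8.
Price P = 180 - 2·(273/8) = 447/4.
Juno's profit: (447/4 - 89)·(91/8) = 258.7813.

258.78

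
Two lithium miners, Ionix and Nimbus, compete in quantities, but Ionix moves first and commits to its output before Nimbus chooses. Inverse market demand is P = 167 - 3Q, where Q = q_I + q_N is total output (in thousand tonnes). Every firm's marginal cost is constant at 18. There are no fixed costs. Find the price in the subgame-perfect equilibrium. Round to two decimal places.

55.25

Solve by backward induction. Given q_I, the follower Nimbus maximises π_N = (167 - 3q_I - 3q_N)q_N - 18q_N.
∂π_N/∂q_N = 149 - 3q_I - 6q_N = 0 gives the reaction function q_N = (149 - 3q_I)/6.
Ionix substitutes q_N(q_I) into its own profit: π_I = q_I(167 - 3q_I - (149 - 3q_I)/2) - 18q_I = (185/2 - (3/2)q_I)q_I - 18q_I.
Leader FOC: 149/2 - 3q_I = 0, so q_I = 149/6.
Then q_N = (149 - 3·(149/6))/6 = 149/12.
Total output Q = 149/4, so price P = 167 - 3·(149/4) = 221/4.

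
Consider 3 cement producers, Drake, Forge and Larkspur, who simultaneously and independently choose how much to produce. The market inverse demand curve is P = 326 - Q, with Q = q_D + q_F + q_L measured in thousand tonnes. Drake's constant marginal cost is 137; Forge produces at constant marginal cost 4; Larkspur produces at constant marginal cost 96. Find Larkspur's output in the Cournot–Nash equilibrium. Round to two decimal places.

44.75

Drake's profit: π_D = (326 - Q)q_D - (137q_D). Setting ∂π_D/∂q_D = 0: 189 - 2q_D - (q_F + q_L) = 0.
Forge's profit: π_F = (326 - Q)q_F - (4q_F). Setting ∂π_F/∂q_F = 0: 322 - 2q_F - (q_D + q_L) = 0.
Larkspur's profit: π_L = (326 - Q)q_L - (96q_L). Setting ∂π_L/∂q_L = 0: 230 - 2q_L - (q_D + q_F) = 0.
Summing all 3 equations gives 741 − 4Q = 0, hence Q = 741/4.
Back-substituting: q_D = (189 − 741/4) = 15/4, q_F = (322 − 741/4) = 547/4, q_L = (230 − 741/4) = 179/4.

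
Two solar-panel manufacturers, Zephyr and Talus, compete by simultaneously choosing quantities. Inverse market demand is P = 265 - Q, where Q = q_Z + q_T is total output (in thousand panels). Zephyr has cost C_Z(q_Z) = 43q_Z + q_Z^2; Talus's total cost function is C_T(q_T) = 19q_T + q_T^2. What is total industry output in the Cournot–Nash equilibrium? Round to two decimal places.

Zephyr's profit: π_Z = (265 - Q)q_Z - (43q_Z + q_Z²). Setting ∂π_Z/∂q_Z = 0: 222 - 4q_Z - (q_T) = 0.
Talus's first-order condition: 246 - 4q_T - (q_Z) = 0.
Best responses: q_Z = (222 - q_T)/4, q_T = (246 - q_Z)/4.
Substituting one into the other gives q_Z = 214/5 and q_T = 254/5.
Total output Q = 214/5 + 254/5 = 468/5.

93.60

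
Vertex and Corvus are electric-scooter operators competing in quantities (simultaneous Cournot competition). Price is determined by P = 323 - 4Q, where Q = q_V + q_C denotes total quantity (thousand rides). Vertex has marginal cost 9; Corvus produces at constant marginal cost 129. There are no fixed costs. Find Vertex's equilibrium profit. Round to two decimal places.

5232.11

Vertex's profit: π_V = (323 - 4Q)q_V - (9q_V). Setting ∂π_V/∂q_V = 0: 314 - 8q_V - 4(q_C) = 0.
Corvus's first-order condition: 194 - 8q_C - 4(q_V) = 0.
Best responses: q_V = (314 - 4q_C)/8, q_C = (194 - 4q_V)/8.
Solving the pair: q_V = 217/6, q_C = 37/6.
Price P = 323 - 4·(127/3) = 461/3.
Vertex's profit: (461/3 - 9)·(217/6) = 5232.1111.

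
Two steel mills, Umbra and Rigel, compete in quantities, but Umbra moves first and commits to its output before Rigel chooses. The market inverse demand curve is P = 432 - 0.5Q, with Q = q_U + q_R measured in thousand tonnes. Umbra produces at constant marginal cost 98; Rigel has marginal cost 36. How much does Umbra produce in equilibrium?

272

The follower Rigel best-responds to any q_U: π_R = (432 - 0.5Q)q_R - 36q_R.
∂π_R/∂q_R = 396 - (1/2)q_U - q_R = 0 gives the reaction function q_R = (396 - (1/2)q_U).
The leader anticipates this reaction. Substituting into P = 432 - 0.5Q gives P = 234 - (1/4)q_U, so π_U = (234 - (1/4)q_U)q_U - 98q_U.
Leader FOC: 136 - (1/2)q_U = 0, so q_U = 272.
Then q_R = (396 - (1/2)·272) = 260.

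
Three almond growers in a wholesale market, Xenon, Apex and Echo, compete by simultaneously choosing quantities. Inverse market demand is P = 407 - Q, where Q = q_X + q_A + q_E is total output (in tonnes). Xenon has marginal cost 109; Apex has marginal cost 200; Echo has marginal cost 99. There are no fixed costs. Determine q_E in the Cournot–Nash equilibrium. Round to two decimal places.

104.75

Xenon's profit: π_X = (407 - Q)q_X - (109q_X). Setting ∂π_X/∂q_X = 0: 298 - 2q_X - (q_A + q_E) = 0.
Apex's profit: π_A = (407 - Q)q_A - (200q_A). Setting ∂π_A/∂q_A = 0: 207 - 2q_A - (q_X + q_E) = 0.
Echo's first-order condition: 308 - 2q_E - (q_X + q_A) = 0.
Adding the 3 conditions: 813 − 2Q − 2Q = 0, i.e. Q = 813/4.
Back-substituting: q_X = (298 − 813/4) = 379/4, q_A = (207 − 813/4) = 15/4, q_E = (308 − 813/4) = 419/4.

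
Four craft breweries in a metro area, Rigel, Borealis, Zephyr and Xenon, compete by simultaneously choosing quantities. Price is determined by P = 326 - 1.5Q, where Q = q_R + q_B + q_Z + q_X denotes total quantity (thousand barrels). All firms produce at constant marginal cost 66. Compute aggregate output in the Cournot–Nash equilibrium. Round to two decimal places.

Each firm earns π_i = (326 - 1.5Q)q_i - 66q_i.
First-order condition (treating rivals' output as given): 260 - 3q_i - (3/2)·Σ_{j≠i} q_j = 0.
With identical firms every q_j equals q_i, so Σ_{j≠i} q_j = 3q_i and 260 = (15/2)q_i, giving q_i = 104/3.
Total output Q = 104/3 + 104/3 + 104/3 + 104/3 = 416/3.

138.67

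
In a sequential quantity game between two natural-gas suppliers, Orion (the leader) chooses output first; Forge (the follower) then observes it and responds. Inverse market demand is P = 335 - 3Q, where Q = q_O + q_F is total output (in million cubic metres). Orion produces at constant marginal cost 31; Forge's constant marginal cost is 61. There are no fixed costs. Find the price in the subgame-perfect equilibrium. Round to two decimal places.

Solve by backward induction. Given q_O, the follower Forge maximises π_F = (335 - 3q_O - 3q_F)q_F - 61q_F.
∂π_F/∂q_F = 274 - 3q_O - 6q_F = 0 gives the reaction function q_F = (274 - 3q_O)/6.
Orion substitutes q_F(q_O) into its own profit: π_O = q_O(335 - 3q_O - (274 - 3q_O)/2) - 31q_O = (198 - (3/2)q_O)q_O - 31q_O.
Maximising: ∂π_O/∂q_O = 167 - 3q_O = 0, giving q_O = 167/3.
Then q_F = (274 - 3·(167/3))/6 = 107/6.
Total output Q = 147/2, so price P = 335 - 3·(147/2) = 229/2.

114.50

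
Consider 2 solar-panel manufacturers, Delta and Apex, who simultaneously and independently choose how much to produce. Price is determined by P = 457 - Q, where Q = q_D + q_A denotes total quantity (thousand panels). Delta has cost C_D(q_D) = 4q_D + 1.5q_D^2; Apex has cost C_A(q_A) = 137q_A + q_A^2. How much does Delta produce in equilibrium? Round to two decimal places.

Delta's profit: π_D = (457 - Q)q_D - (4q_D + (3/2)q_D²). Setting ∂π_D/∂q_D = 0: 453 - 5q_D - (q_A) = 0.
Apex's profit: π_A = (457 - Q)q_A - (137q_A + q_A²). Setting ∂π_A/∂q_A = 0: 320 - 4q_A - (q_D) = 0.
Best responses: q_D = (453 - q_A)/5, q_A = (320 - q_D)/4.
Substituting one into the other gives q_D = 1492/19 and q_A = 1147/19.

78.53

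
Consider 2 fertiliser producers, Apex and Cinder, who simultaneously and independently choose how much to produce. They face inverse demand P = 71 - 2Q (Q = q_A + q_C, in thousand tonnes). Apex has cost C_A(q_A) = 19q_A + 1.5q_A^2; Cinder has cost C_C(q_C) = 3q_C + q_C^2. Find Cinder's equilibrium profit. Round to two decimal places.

287.50

Apex's profit: π_A = (71 - 2Q)q_A - (19q_A + (3/2)q_A²). Setting ∂π_A/∂q_A = 0: 52 - 7q_A - 2(q_C) = 0.
Cinder's profit: π_C = (71 - 2Q)q_C - (3q_C + q_C²). Setting ∂π_C/∂q_C = 0: 68 - 6q_C - 2(q_A) = 0.
Best responses: q_A = (52 - 2q_C)/7, q_C = (68 - 2q_A)/6.
Solving the pair: q_A = 88/19, q_C = 186/19.
Price P = 71 - 2·(274/19) = 801/19.
Cinder's profit: (801/19)·(186/19) - 3·(186/19) - (186/19)² = 287.5014.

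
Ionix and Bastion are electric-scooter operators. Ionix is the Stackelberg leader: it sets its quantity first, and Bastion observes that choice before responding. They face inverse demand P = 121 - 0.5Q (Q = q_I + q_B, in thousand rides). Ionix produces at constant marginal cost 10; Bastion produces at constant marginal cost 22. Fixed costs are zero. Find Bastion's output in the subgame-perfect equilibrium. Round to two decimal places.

Solve by backward induction. Given q_I, the follower Bastion maximises π_B = (121 - (1/2)q_I - (1/2)q_B)q_B - 22q_B.
∂π_B/∂q_B = 99 - (1/2)q_I - q_B = 0 gives the reaction function q_B = (99 - (1/2)q_I).
Ionix substitutes q_B(q_I) into its own profit: π_I = q_I(121 - (1/2)q_I - (99 - (1/2)q_I)/2) - 10q_I = (143/2 - (1/4)q_I)q_I - 10q_I.
The leader's first-order condition 123/2 - (1/2)q_I = 0 yields q_I = 123.
Then q_B = (99 - (1/2)·123) = 75/2.

37.50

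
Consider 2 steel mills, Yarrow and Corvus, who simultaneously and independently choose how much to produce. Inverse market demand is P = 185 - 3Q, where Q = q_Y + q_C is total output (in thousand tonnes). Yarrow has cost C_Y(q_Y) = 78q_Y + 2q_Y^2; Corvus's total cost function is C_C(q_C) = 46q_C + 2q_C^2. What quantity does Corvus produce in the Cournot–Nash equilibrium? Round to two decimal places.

11.75

Yarrow's profit: π_Y = (185 - 3Q)q_Y - (78q_Y + 2q_Y²). Setting ∂π_Y/∂q_Y = 0: 107 - 10q_Y - 3(q_C) = 0.
Corvus's profit: π_C = (185 - 3Q)q_C - (46q_C + 2q_C²). Setting ∂π_C/∂q_C = 0: 139 - 10q_C - 3(q_Y) = 0.
Best responses: q_Y = (107 - 3q_C)/10, q_C = (139 - 3q_Y)/10.
Solving the pair: q_Y = 653/91, q_C = 1069/91.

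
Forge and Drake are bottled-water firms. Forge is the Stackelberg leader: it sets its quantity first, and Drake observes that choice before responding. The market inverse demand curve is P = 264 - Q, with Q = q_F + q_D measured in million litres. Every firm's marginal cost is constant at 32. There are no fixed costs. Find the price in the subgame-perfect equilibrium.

90

The follower Drake best-responds to any q_F: π_D = (264 - Q)q_D - 32q_D.
Setting the follower's marginal profit to zero, 232 - q_F - 2q_D = 0, i.e. q_D = (232 - q_F)/2.
The leader anticipates this reaction. Substituting into P = 264 - Q gives P = 148 - (1/2)q_F, so π_F = (148 - (1/2)q_F)q_F - 32q_F.
Leader FOC: 116 - q_F = 0, so q_F = 116.
Then q_D = (232 - 116)/2 = 58.
Total output Q = 174, so price P = 264 - 174 = 90.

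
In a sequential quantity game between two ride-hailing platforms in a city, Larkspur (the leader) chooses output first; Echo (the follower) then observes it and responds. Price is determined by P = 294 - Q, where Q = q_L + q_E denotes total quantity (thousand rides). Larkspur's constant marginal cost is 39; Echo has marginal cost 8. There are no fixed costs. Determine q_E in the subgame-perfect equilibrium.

87

The follower Echo best-responds to any q_L: π_E = (294 - Q)q_E - 8q_E.
Setting the follower's marginal profit to zero, 286 - q_L - 2q_E = 0, i.e. q_E = (286 - q_L)/2.
The leader anticipates this reaction. Substituting into P = 294 - Q gives P = 151 - (1/2)q_L, so π_L = (151 - (1/2)q_L)q_L - 39q_L.
Leader FOC: 112 - q_L = 0, so q_L = 112.
Then q_E = (286 - 112)/2 = 87.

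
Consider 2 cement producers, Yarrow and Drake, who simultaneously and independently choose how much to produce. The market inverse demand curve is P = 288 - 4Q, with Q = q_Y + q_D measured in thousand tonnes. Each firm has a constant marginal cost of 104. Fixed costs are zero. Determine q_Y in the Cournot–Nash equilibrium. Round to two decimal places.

A representative firm's profit is π_i = q_i(288 - 4Q) - 104q_i.
Setting ∂π_i/∂q_i = 0 with rivals' quantities fixed: 184 - 8q_i - 4q_j = 0.
With identical firms every q_j equals q_i, so q_j = q_i and 184 = 12q_i, giving q_i = 46/3.

15.33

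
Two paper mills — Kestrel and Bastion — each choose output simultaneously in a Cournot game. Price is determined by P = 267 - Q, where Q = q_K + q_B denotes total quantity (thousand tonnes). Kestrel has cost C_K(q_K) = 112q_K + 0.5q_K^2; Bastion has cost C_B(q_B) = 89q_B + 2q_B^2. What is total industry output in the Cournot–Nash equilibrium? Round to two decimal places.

Kestrel's profit: π_K = (267 - Q)q_K - (112q_K + (1/2)q_K²). Setting ∂π_K/∂q_K = 0: 155 - 3q_K - (q_B) = 0.
Bastion's first-order condition: 178 - 6q_B - (q_K) = 0.
Best responses: q_K = (155 - q_B)/3, q_B = (178 - q_K)/6.
Solving the pair: q_K = 752/17, q_B = 379/17.
Total output Q = 752/17 + 379/17 = 1131/17.

66.53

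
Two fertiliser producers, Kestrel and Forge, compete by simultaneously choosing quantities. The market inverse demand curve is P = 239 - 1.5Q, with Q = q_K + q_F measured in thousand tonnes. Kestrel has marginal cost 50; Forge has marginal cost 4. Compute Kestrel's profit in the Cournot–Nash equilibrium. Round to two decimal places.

Kestrel's profit: π_K = (239 - 1.5Q)q_K - (50q_K). Setting ∂π_K/∂q_K = 0: 189 - 3q_K - (3/2)(q_F) = 0.
Forge's first-order condition: 235 - 3q_F - (3/2)(q_K) = 0.
Best responses: q_K = (189 - (3/2)q_F)/3, q_F = (235 - (3/2)q_K)/3.
Substituting one into the other gives q_K = 286/9 and q_F = 562/9.
Price P = 239 - (3/2)·(848/9) = 293/3.
Kestrel's profit: (293/3 - 50)·(286/9) = 1514.7407.

1514.74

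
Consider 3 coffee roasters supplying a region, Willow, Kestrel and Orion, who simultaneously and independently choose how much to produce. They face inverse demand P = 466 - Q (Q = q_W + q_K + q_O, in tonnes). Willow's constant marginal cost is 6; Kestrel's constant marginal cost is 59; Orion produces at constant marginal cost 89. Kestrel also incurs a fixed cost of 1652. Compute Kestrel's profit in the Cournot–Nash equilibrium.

7564

Willow's profit: π_W = (466 - Q)q_W - (6q_W). Setting ∂π_W/∂q_W = 0: 460 - 2q_W - (q_K + q_O) = 0.
Kestrel's profit: π_K = (466 - Q)q_K - (59q_K). Setting ∂π_K/∂q_K = 0: 407 - 2q_K - (q_W + q_O) = 0.
Orion's profit: π_O = (466 - Q)q_O - (89q_O). Setting ∂π_O/∂q_O = 0: 377 - 2q_O - (q_W + q_K) = 0.
Adding the 3 first-order conditions: 1244 − 4Q = 0, so Q = 311.
Back-substituting: q_W = (460 − 311) = 149, q_K = (407 − 311) = 96, q_O = (377 − 311) = 66.
Price P = 466 - 311 = 155.
Kestrel's profit: (155 - 59)·96 - 1652 = 7564.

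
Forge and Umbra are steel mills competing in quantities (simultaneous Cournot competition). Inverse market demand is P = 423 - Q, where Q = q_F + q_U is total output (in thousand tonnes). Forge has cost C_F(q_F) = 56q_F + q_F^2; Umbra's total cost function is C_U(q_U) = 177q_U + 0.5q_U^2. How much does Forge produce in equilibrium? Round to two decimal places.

Forge's profit: π_F = (423 - Q)q_F - (56q_F + q_F²). Setting ∂π_F/∂q_F = 0: 367 - 4q_F - (q_U) = 0.
Umbra's first-order condition: 246 - 3q_U - (q_F) = 0.
Rearranging gives the reaction functions q_F = (367 - q_U)/4 and q_U = (246 - q_F)/3.
Substituting one into the other gives q_F = 855/11 and q_U = 617/11.

77.73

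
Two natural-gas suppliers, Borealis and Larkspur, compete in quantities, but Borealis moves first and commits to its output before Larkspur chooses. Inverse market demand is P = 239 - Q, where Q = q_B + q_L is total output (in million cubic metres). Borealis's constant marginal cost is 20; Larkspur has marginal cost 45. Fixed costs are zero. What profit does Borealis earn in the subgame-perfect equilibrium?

7442

Solve by backward induction. Given q_B, the follower Larkspur maximises π_L = (239 - q_B - q_L)q_L - 45q_L.
Setting the follower's marginal profit to zero, 194 - q_B - 2q_L = 0, i.e. q_L = (194 - q_B)/2.
Borealis substitutes q_L(q_B) into its own profit: π_B = q_B(239 - q_B - (194 - q_B)/2) - 20q_B = (142 - (1/2)q_B)q_B - 20q_B.
Maximising: ∂π_B/∂q_B = 122 - q_B = 0, giving q_B = 122.
Then q_L = (194 - 122)/2 = 36.
Price P = 239 - 158 = 81.
Borealis's profit: (81 - 20)·122 = 7442.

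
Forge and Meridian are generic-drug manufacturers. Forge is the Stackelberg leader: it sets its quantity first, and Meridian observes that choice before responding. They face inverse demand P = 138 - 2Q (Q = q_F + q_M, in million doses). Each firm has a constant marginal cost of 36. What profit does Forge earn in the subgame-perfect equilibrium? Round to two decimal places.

The follower Meridian best-responds to any q_F: π_M = (138 - 2Q)q_M - 36q_M.
∂π_M/∂q_M = 102 - 2q_F - 4q_M = 0 gives the reaction function q_M = (102 - 2q_F)/4.
Forge substitutes q_M(q_F) into its own profit: π_F = q_F(138 - 2q_F - (102 - 2q_F)/2) - 36q_F = (87 - q_F)q_F - 36q_F.
Maximising: ∂π_F/∂q_F = 51 - 2q_F = 0, giving q_F = 51/2.
Then q_M = (102 - 2·(51/2))/4 = 51/4.
Price P = 138 - 2·(153/4) = 123/2.
Forge's profit: (123/2 - 36)·(51/2) = 650.2500.

650.25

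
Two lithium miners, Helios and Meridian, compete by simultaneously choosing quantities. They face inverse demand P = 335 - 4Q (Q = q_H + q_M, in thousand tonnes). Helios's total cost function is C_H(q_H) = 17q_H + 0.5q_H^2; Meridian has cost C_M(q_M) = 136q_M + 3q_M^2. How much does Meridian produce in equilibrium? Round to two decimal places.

Helios's profit: π_H = (335 - 4Q)q_H - (17q_H + (1/2)q_H²). Setting ∂π_H/∂q_H = 0: 318 - 9q_H - 4(q_M) = 0.
Meridian's profit: π_M = (335 - 4Q)q_M - (136q_M + 3q_M²). Setting ∂π_M/∂q_M = 0: 199 - 14q_M - 4(q_H) = 0.
So q_H = (318 - 4q_M)/9 and q_M = (199 - 4q_H)/14.
Substituting one into the other gives q_H = 1828/55 and q_M = 519/110.

4.72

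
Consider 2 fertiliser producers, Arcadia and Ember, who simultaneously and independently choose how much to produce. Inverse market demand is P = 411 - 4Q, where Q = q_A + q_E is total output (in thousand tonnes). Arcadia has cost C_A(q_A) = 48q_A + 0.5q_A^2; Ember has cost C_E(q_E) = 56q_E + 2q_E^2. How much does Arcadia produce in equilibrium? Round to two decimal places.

31.91

Arcadia's profit: π_A = (411 - 4Q)q_A - (48q_A + (1/2)q_A²). Setting ∂π_A/∂q_A = 0: 363 - 9q_A - 4(q_E) = 0.
Ember's profit: π_E = (411 - 4Q)q_E - (56q_E + 2q_E²). Setting ∂π_E/∂q_E = 0: 355 - 12q_E - 4(q_A) = 0.
Rearranging gives the reaction functions q_A = (363 - 4q_E)/9 and q_E = (355 - 4q_A)/12.
Solving the pair: q_A = 734/23, q_E = 1743/92.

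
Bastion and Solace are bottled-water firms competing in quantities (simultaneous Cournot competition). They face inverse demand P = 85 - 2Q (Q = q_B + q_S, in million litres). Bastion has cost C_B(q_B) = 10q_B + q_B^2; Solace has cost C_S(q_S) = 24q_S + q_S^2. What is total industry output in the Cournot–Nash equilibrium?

Bastion's profit: π_B = (85 - 2Q)q_B - (10q_B + q_B²). Setting ∂π_B/∂q_B = 0: 75 - 6q_B - 2(q_S) = 0.
Solace's first-order condition: 61 - 6q_S - 2(q_B) = 0.
Rearranging gives the reaction functions q_B = (75 - 2q_S)/6 and q_S = (61 - 2q_B)/6.
Solving the pair: q_B = 41/4, q_S = 27/4.
Total output Q = 41/4 + 27/4 = 17.

17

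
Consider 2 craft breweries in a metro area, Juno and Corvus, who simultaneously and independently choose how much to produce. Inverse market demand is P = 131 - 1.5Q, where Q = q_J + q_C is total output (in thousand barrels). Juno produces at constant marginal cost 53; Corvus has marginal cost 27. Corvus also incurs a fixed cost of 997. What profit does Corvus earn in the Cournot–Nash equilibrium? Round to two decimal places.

254.85

Juno's profit: π_J = (131 - 1.5Q)q_J - (53q_J). Setting ∂π_J/∂q_J = 0: 78 - 3q_J - (3/2)(q_C) = 0.
Corvus's first-order condition: 104 - 3q_C - (3/2)(q_J) = 0.
Rearranging gives the reaction functions q_J = (78 - (3/2)q_C)/3 and q_C = (104 - (3/2)q_J)/3.
Solving the pair: q_J = 104/9, q_C = 260/9.
Price P = 131 - (3/2)·(364/9) = 211/3.
Corvus's profit: (211/3 - 27)·(260/9) - 997 = 254.8519.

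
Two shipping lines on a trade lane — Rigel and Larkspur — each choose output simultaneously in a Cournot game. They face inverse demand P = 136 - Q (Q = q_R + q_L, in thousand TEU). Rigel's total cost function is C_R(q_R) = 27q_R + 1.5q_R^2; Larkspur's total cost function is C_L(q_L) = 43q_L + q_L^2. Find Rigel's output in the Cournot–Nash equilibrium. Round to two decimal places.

18.05

Rigel's profit: π_R = (136 - Q)q_R - (27q_R + (3/2)q_R²). Setting ∂π_R/∂q_R = 0: 109 - 5q_R - (q_L) = 0.
Larkspur's profit: π_L = (136 - Q)q_L - (43q_L + q_L²). Setting ∂π_L/∂q_L = 0: 93 - 4q_L - (q_R) = 0.
So q_R = (109 - q_L)/5 and q_L = (93 - q_R)/4.
Solving the pair: q_R = 343/19, q_L = 356/19.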